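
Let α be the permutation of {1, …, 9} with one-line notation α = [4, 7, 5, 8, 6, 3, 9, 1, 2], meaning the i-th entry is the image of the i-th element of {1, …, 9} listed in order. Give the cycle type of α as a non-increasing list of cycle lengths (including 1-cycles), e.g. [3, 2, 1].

[3, 3, 3]

The disjoint cycles are (1 4 8)(2 7 9)(3 5 6), with lengths 3, 3, 3 in non-increasing order.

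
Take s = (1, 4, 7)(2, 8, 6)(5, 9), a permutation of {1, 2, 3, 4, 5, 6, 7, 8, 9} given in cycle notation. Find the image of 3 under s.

3

3 does not appear in any cycle of s, so it is a fixed point: s(3) = 3.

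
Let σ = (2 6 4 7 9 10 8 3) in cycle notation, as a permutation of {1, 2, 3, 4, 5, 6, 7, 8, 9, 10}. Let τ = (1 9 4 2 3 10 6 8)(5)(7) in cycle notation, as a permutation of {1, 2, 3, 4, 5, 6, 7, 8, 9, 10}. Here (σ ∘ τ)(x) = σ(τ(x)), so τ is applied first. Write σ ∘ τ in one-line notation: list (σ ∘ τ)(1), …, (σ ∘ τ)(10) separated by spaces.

For each element, apply τ then σ: 1 → 9 → 10; 2 → 3 → 2; 3 → 10 → 8; 4 → 2 → 6; 5 → 5 → 5; 6 → 8 → 3; 7 → 7 → 9; 8 → 1 → 1; 9 → 4 → 7; 10 → 6 → 4.
So σ ∘ τ in one-line form is 10 2 8 6 5 3 9 1 7 4.

10 2 8 6 5 3 9 1 7 4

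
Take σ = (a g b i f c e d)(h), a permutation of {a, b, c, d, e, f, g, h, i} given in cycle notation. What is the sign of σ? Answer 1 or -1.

-1

The cycle lengths are 8, 1.
A cycle of length ℓ contributes ℓ−1 transpositions, so σ is a product of 7 transpositions — odd.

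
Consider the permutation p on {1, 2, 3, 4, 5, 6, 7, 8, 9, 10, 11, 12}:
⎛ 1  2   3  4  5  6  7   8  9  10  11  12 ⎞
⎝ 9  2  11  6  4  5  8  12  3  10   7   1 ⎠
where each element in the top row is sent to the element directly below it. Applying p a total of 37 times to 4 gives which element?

6

Tracing 4 → 6 → … returns to 4 after 3 steps, so 4 lies in a 3-cycle (4, 6, 5).
Powers repeat with period 3 on this cycle, and 37 mod 3 = 1, so p^37(4) = p^1(4).
Stepping 1 place around the cycle: 4 → 6.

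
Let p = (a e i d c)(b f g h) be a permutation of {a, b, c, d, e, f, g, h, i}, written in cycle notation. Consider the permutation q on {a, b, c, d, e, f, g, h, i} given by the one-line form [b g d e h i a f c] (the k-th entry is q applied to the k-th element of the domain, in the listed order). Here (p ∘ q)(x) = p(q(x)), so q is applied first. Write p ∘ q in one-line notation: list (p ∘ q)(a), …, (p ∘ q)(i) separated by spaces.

f h c i b d e g a

(p ∘ q)(x) = p(q(x)). Computing each image: p(q(a)) = p(b) = f, p(q(b)) = p(g) = h, p(q(c)) = p(d) = c, p(q(d)) = p(e) = i, p(q(e)) = p(h) = b, p(q(f)) = p(i) = d, p(q(g)) = p(a) = e, p(q(h)) = p(f) = g, p(q(i)) = p(c) = a.
Hence p ∘ q = [f h c i b d e g a].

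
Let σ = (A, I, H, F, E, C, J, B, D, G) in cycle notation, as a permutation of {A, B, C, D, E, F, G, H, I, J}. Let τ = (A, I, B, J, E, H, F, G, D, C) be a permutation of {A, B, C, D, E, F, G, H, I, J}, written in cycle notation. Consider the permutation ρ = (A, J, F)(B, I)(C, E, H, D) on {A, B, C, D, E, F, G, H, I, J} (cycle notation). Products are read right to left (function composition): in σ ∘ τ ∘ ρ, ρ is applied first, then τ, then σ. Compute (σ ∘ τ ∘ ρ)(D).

Chase D: ρ(D) = C; τ(C) = A; σ(A) = I. Hence (σ ∘ τ ∘ ρ)(D) = I.

I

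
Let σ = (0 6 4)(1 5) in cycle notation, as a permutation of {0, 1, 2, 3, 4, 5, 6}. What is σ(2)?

2

2 does not appear in any cycle of σ, so it is a fixed point: σ(2) = 2.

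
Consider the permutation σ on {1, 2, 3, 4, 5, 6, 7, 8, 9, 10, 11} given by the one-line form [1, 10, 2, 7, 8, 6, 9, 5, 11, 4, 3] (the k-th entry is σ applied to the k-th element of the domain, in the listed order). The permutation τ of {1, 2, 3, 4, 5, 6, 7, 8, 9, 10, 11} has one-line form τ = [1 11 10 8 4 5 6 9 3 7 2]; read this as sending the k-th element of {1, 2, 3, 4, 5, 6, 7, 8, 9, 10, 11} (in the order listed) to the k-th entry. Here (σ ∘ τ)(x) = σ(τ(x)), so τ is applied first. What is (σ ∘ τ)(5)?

τ(5) = 4, then σ(4) = 7; composing gives (σ ∘ τ)(5) = 7.

7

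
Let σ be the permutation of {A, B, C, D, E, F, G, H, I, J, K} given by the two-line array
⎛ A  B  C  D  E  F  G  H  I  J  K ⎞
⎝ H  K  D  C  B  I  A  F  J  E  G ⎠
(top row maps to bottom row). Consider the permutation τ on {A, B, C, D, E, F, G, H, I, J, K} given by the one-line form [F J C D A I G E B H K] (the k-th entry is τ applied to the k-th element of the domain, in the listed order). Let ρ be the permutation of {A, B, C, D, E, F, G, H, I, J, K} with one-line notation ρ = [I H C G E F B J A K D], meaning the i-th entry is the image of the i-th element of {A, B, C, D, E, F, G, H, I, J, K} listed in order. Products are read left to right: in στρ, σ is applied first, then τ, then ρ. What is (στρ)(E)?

Apply the permutations in order: σ(E) = B, then τ(B) = J, then ρ(J) = K. So (στρ)(E) = K.

K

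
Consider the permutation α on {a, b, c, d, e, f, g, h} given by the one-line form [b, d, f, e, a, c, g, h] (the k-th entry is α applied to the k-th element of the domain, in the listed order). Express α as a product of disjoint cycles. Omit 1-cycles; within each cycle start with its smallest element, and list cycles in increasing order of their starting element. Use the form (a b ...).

(a b d e)(c f)

From a: a → b → d → e → a, closing the cycle (a b d e).
Repeating from the next unused element and collecting all non-trivial cycles gives (a b d e)(c f).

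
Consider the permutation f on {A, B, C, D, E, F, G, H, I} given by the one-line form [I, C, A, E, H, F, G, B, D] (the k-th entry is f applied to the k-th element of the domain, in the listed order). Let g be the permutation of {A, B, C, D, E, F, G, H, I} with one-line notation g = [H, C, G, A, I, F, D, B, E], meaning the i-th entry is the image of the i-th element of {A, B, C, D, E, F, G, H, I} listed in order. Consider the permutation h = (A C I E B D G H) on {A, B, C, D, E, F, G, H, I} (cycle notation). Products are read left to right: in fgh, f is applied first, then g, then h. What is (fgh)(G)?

Chase G: f(G) = G; g(G) = D; h(D) = G. Hence (fgh)(G) = G.

G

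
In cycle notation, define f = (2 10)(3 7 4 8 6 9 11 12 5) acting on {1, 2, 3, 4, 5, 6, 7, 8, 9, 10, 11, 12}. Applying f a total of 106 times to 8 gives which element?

7

8 lies in the 9-cycle (3 7 4 8 6 9 11 12 5).
On a 9-cycle, f^9 is the identity, so f^106 = f^7 there (106 ≡ 7 mod 9).
Stepping 7 places around the cycle: 8 → 6 → 9 → 11 → 12 → 5 → 3 → 7.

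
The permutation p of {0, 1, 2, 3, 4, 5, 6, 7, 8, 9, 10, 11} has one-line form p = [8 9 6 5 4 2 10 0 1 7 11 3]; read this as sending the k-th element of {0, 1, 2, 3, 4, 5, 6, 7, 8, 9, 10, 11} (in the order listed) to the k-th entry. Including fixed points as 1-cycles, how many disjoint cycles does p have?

3

The cycle decomposition is (0 8 1 9 7)(2 6 10 11 3 5)(4), which has 3 cycles (counting 1-cycles).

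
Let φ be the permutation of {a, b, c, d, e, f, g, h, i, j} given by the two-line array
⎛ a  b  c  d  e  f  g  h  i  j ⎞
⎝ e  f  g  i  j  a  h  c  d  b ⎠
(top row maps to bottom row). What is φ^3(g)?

g

Tracing g → h → … returns to g after 3 steps, so g lies in a 3-cycle (c, g, h).
Since the cycle has length 3, φ^3 acts on it the same as φ^0 (3 mod 3 = 0).
So φ^3(g) = g.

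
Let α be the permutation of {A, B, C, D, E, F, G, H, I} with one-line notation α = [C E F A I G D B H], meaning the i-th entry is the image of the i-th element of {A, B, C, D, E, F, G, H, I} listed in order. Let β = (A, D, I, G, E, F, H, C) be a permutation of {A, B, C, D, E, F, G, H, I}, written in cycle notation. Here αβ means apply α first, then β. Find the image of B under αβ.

(αβ)(B) = β(α(B)). α(B) = E, then β(E) = F. So (αβ)(B) = F.

F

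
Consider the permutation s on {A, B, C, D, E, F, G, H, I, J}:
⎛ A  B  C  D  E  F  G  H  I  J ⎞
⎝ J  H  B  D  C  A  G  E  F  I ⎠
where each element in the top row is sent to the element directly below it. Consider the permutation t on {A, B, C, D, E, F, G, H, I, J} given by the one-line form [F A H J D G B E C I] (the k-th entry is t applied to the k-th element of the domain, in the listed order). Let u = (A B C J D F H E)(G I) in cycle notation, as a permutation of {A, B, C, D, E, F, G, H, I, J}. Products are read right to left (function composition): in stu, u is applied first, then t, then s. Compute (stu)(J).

I

Apply the permutations in order: u(J) = D, then t(D) = J, then s(J) = I. So (stu)(J) = I.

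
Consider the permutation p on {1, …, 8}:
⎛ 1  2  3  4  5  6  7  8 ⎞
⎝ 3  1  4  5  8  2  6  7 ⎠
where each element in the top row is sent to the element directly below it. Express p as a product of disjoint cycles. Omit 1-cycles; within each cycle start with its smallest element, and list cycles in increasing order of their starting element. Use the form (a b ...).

Start at 1 and follow images: 1 → 3 → 4 → 5 → 8 → 7 → 6 → 2 → 1, giving the cycle (1 3 4 5 8 7 6 2).
Continuing from each remaining unvisited element yields (1 3 4 5 8 7 6 2).

(1 3 4 5 8 7 6 2)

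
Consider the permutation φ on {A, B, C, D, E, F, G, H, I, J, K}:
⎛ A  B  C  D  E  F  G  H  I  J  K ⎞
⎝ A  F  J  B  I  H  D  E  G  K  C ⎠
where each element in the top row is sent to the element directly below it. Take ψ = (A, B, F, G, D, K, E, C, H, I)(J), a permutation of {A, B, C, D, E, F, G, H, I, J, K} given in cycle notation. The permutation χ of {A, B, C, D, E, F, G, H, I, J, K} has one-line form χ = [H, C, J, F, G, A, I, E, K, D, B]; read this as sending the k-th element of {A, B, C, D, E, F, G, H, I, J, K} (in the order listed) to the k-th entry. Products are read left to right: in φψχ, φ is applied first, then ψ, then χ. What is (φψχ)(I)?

Apply the permutations in order: φ(I) = G, then ψ(G) = D, then χ(D) = F. So (φψχ)(I) = F.

F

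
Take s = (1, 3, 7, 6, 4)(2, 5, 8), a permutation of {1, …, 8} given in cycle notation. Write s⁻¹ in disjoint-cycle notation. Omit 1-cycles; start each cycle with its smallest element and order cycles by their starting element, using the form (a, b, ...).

Inverting a permutation written in cycle notation just reverses the order within every cycle.
After reversing and putting each cycle's least element first, s⁻¹ = (1, 4, 6, 7, 3)(2, 8, 5).

(1, 4, 6, 7, 3)(2, 8, 5)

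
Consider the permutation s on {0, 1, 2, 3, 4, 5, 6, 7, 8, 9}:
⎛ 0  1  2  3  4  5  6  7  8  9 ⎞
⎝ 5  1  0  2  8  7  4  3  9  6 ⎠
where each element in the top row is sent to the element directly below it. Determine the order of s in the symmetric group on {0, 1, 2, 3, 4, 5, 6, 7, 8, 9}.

20

The disjoint-cycle form of s has cycle lengths 5, 4, 1.
The order of s is the least common multiple of its cycle lengths: lcm(5, 4) = 20.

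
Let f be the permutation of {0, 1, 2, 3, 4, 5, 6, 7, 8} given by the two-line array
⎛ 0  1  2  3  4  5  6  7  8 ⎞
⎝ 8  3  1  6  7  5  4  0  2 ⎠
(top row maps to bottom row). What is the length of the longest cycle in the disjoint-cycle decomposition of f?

Decomposing into disjoint cycles gives (0 8 2 1 3 6 4 7); the longest has length 8.

8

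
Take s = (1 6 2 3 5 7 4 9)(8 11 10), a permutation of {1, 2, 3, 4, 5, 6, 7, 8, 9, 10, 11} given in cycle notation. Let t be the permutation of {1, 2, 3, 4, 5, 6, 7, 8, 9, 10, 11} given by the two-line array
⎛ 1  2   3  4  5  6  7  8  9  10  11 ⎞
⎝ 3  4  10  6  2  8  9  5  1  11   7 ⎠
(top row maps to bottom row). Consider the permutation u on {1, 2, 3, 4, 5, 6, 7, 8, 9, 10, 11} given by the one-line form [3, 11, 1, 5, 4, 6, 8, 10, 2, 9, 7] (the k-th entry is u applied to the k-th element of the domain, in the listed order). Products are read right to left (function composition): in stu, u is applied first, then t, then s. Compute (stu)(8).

10

Apply the permutations in order: u(8) = 10, then t(10) = 11, then s(11) = 10. So (stu)(8) = 10.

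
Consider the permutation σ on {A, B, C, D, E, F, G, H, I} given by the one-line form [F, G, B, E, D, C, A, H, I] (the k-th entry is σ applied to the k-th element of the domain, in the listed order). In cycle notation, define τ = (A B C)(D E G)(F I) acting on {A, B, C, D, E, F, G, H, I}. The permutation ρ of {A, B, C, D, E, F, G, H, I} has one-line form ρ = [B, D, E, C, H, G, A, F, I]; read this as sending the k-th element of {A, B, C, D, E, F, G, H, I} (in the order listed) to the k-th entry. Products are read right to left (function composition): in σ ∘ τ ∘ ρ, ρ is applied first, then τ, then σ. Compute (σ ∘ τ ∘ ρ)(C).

A

Chase C: ρ(C) = E; τ(E) = G; σ(G) = A. Hence (σ ∘ τ ∘ ρ)(C) = A.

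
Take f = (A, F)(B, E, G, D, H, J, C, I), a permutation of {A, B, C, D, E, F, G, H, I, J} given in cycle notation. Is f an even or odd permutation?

even

The cycle lengths are 8, 2.
A cycle is odd iff its length is even; f has 2 even-length cycles, so sgn(f) = (−1)^2 and f is even.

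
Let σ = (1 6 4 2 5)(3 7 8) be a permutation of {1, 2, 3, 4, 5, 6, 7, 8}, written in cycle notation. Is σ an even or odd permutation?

even

The cycle lengths are 5, 3.
A cycle of length ℓ contributes ℓ−1 transpositions, so σ is a product of 4 + 2 = 6 transpositions — even.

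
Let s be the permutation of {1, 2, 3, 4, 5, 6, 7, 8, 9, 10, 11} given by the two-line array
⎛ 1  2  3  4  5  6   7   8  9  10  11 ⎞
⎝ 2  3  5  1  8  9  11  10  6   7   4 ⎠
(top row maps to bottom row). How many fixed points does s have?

No element satisfies s(x) = x, so there are 0 fixed points.

0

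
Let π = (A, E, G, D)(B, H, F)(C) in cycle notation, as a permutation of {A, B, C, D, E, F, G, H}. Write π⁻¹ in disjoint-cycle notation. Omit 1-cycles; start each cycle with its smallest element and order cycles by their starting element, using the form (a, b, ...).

(A, D, G, E)(B, F, H)

Inverting a permutation written in cycle notation just reverses the order within every cycle.
Reversing each cycle of π and rotating so the smallest element leads gives (A, D, G, E)(B, F, H).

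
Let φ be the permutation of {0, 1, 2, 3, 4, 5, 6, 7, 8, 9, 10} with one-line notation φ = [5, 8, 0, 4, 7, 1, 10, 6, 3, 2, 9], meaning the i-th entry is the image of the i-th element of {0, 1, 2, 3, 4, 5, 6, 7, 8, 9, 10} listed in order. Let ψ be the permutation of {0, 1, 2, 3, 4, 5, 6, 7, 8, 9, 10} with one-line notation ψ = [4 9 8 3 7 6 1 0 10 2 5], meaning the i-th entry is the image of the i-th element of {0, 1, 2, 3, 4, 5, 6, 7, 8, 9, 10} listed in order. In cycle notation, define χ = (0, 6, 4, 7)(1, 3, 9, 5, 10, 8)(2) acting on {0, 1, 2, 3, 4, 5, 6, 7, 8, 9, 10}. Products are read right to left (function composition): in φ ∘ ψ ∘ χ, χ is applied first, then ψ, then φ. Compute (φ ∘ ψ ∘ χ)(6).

(φ ∘ ψ ∘ χ)(6) = φ(ψ(χ(6))). χ(6) = 4, then ψ(4) = 7, then φ(7) = 6, so the result is 6.

6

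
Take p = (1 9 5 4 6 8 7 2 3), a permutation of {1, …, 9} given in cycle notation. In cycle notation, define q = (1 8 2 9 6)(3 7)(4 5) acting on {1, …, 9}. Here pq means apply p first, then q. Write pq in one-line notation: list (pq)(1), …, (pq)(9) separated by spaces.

6 7 8 1 5 2 9 3 4

For each element, apply p then q: 1 → 9 → 6; 2 → 3 → 7; 3 → 1 → 8; 4 → 6 → 1; 5 → 4 → 5; 6 → 8 → 2; 7 → 2 → 9; 8 → 7 → 3; 9 → 5 → 4.
Collecting the images, pq = [6 7 8 1 5 2 9 3 4].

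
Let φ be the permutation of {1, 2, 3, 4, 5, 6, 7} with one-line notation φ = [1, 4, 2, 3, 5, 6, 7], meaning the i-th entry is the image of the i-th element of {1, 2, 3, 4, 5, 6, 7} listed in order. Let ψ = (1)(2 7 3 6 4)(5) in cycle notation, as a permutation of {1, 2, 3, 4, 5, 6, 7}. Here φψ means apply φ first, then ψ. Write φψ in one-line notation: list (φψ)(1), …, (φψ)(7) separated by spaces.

1 2 7 6 5 4 3

(φψ)(x) = ψ(φ(x)). Computing each image: ψ(φ(1)) = ψ(1) = 1, ψ(φ(2)) = ψ(4) = 2, ψ(φ(3)) = ψ(2) = 7, ψ(φ(4)) = ψ(3) = 6, ψ(φ(5)) = ψ(5) = 5, ψ(φ(6)) = ψ(6) = 4, ψ(φ(7)) = ψ(7) = 3.
Hence φψ = [1 2 7 6 5 4 3].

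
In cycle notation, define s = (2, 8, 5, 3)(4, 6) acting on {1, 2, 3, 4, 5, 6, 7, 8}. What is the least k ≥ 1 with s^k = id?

The disjoint cycles have lengths 4, 2, 1, 1.
The order of s is the least common multiple of its cycle lengths: lcm(4, 2) = 4.

4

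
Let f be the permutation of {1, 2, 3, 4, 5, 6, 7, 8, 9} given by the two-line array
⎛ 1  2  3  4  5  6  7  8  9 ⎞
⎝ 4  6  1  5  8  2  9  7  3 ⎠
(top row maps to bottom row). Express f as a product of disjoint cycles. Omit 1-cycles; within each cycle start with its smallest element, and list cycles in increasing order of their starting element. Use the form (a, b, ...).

(1, 4, 5, 8, 7, 9, 3)(2, 6)

Start at 1 and follow images: 1 → 4 → 5 → 8 → 7 → 9 → 3 → 1, giving the cycle (1, 4, 5, 8, 7, 9, 3).
Repeating from the next unused element and collecting all non-trivial cycles gives (1, 4, 5, 8, 7, 9, 3)(2, 6).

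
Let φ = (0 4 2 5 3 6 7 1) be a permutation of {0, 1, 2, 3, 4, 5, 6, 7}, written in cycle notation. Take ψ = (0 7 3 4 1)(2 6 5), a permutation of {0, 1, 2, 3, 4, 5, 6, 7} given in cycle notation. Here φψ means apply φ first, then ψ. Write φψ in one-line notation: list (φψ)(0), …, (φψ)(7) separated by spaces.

(φψ)(x) = ψ(φ(x)). Computing each image: ψ(φ(0)) = ψ(4) = 1, ψ(φ(1)) = ψ(0) = 7, ψ(φ(2)) = ψ(5) = 2, ψ(φ(3)) = ψ(6) = 5, ψ(φ(4)) = ψ(2) = 6, ψ(φ(5)) = ψ(3) = 4, ψ(φ(6)) = ψ(7) = 3, ψ(φ(7)) = ψ(1) = 0.
Hence φψ = [1 7 2 5 6 4 3 0].

1 7 2 5 6 4 3 0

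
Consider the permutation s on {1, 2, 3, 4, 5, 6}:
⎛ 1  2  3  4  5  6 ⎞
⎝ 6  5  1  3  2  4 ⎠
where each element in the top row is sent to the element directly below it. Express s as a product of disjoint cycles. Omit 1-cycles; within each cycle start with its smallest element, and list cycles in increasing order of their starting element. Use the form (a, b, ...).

(1, 6, 4, 3)(2, 5)

From 1: 1 → 6 → 4 → 3 → 1, closing the cycle (1, 6, 4, 3).
Repeating from the next unused element and collecting all non-trivial cycles gives (1, 6, 4, 3)(2, 5).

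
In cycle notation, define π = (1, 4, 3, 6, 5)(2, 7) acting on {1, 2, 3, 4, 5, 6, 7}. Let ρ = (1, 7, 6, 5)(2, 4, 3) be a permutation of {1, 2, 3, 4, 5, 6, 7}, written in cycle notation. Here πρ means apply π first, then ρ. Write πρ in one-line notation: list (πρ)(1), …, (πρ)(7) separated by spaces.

(πρ)(x) = ρ(π(x)). Computing each image: ρ(π(1)) = ρ(4) = 3, ρ(π(2)) = ρ(7) = 6, ρ(π(3)) = ρ(6) = 5, ρ(π(4)) = ρ(3) = 2, ρ(π(5)) = ρ(1) = 7, ρ(π(6)) = ρ(5) = 1, ρ(π(7)) = ρ(2) = 4.
Hence πρ = [3 6 5 2 7 1 4].

3 6 5 2 7 1 4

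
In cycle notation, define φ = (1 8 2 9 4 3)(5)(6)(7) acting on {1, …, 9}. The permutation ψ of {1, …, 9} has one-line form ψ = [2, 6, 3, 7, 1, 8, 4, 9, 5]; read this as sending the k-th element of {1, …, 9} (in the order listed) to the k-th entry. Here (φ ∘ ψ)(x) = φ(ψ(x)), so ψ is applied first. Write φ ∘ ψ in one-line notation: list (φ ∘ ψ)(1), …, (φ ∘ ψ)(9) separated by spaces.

For each element, apply ψ then φ: 1 → 2 → 9; 2 → 6 → 6; 3 → 3 → 1; 4 → 7 → 7; 5 → 1 → 8; 6 → 8 → 2; 7 → 4 → 3; 8 → 9 → 4; 9 → 5 → 5.
So φ ∘ ψ in one-line form is 9 6 1 7 8 2 3 4 5.

9 6 1 7 8 2 3 4 5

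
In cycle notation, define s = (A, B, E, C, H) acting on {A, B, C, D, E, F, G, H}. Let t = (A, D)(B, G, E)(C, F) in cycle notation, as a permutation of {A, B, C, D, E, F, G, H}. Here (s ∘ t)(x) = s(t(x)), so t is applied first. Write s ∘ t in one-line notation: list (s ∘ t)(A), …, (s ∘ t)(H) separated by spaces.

D G F B E H C A

(s ∘ t)(x) = s(t(x)). Computing each image: s(t(A)) = s(D) = D, s(t(B)) = s(G) = G, s(t(C)) = s(F) = F, s(t(D)) = s(A) = B, s(t(E)) = s(B) = E, s(t(F)) = s(C) = H, s(t(G)) = s(E) = C, s(t(H)) = s(H) = A.
Hence s ∘ t = [D G F B E H C A].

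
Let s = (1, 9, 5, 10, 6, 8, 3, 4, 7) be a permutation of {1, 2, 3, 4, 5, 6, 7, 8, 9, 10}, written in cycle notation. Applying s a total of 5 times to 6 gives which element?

6 lies in the 9-cycle (1, 9, 5, 10, 6, 8, 3, 4, 7).
Advancing 5 steps from 6: 6 → 8 → 3 → 4 → 7 → 1.

1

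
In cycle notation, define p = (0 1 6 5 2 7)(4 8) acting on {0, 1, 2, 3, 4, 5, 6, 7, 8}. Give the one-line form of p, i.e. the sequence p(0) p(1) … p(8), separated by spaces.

1 6 7 3 8 2 5 0 4

Reading each image from the cycles: 0↦1, 1↦6, 2↦7, 3↦3, 4↦8, 5↦2, 6↦5, 7↦0, 8↦4.
Listing these in domain order gives 1 6 7 3 8 2 5 0 4.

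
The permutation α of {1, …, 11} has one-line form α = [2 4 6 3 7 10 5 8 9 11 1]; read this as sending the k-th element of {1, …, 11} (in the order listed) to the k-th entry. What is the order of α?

Decomposing into disjoint cycles gives cycle lengths 7, 2, 1, 1.
The order is lcm(7, 2) = 14.

14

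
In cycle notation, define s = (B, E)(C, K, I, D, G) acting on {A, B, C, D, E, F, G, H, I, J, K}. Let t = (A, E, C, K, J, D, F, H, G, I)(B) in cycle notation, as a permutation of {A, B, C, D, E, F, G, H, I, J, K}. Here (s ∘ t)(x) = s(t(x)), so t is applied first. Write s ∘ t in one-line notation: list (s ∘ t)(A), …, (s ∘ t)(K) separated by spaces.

B E I F K H D C A G J

For each element, apply t then s: A → E → B; B → B → E; C → K → I; D → F → F; E → C → K; F → H → H; G → I → D; H → G → C; I → A → A; J → D → G; K → J → J.
So s ∘ t in one-line form is B E I F K H D C A G J.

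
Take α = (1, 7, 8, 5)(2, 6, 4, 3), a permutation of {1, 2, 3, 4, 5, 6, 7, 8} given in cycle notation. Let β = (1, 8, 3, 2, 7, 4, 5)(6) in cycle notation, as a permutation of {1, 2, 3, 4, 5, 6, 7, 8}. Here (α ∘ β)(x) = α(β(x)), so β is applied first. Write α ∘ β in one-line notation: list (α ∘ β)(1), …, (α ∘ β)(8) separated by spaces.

(α ∘ β)(x) = α(β(x)). Computing each image: α(β(1)) = α(8) = 5, α(β(2)) = α(7) = 8, α(β(3)) = α(2) = 6, α(β(4)) = α(5) = 1, α(β(5)) = α(1) = 7, α(β(6)) = α(6) = 4, α(β(7)) = α(4) = 3, α(β(8)) = α(3) = 2.
Hence α ∘ β = [5 8 6 1 7 4 3 2].

5 8 6 1 7 4 3 2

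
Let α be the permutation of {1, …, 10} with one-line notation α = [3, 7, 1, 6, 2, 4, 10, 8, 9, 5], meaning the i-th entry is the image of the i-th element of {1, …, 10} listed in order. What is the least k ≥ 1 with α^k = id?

Writing α as disjoint cycles, the cycle lengths are 4, 2, 2, 1, 1.
The order of α is the least common multiple of its cycle lengths: lcm(4, 2, 2) = 4.

4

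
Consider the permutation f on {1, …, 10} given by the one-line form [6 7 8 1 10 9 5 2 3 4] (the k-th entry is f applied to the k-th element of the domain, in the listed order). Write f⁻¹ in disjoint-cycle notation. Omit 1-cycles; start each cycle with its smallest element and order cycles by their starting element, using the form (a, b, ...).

First write f in disjoint cycles: (1, 6, 9, 3, 8, 2, 7, 5, 10, 4).
The inverse reverses every cycle; in canonical form, f⁻¹ = (1, 4, 10, 5, 7, 2, 8, 3, 9, 6).

(1, 4, 10, 5, 7, 2, 8, 3, 9, 6)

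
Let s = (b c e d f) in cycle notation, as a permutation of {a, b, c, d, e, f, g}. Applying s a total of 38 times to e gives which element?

b

e lies in the 5-cycle (b c e d f).
Powers repeat with period 5 on this cycle, and 38 mod 5 = 3, so s^38(e) = s^3(e).
Advancing 3 steps from e: e → d → f → b.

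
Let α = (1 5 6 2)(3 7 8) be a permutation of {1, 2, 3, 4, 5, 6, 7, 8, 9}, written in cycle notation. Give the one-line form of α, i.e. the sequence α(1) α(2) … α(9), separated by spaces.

5 1 7 4 6 2 8 3 9

Image by image: 1→5, 2→1, 3→7, 4→4, 5→6, 6→2, 7→8, 8→3, 9→9.
So the one-line form is 5 1 7 4 6 2 8 3 9.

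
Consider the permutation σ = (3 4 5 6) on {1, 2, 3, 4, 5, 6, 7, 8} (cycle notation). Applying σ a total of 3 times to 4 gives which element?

4 lies in the 4-cycle (3 4 5 6).
Stepping 3 places around the cycle: 4 → 5 → 6 → 3.

3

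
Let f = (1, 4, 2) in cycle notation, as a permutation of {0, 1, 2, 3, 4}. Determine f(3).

3 does not appear in any cycle of f, so it is a fixed point: f(3) = 3.

3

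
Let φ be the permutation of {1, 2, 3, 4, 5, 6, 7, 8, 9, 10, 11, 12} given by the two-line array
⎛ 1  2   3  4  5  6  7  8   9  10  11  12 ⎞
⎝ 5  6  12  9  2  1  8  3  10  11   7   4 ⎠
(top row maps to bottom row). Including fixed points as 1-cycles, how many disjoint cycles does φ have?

The cycle decomposition is (1 5 2 6)(3 12 4 9 10 11 7 8), which has 2 cycles (counting 1-cycles).

2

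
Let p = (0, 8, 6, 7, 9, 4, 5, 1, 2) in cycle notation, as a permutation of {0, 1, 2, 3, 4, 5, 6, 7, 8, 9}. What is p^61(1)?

1 lies in the 9-cycle (0, 8, 6, 7, 9, 4, 5, 1, 2).
Since the cycle has length 9, p^61 acts on it the same as p^7 (61 mod 9 = 7).
Advancing 7 steps from 1: 1 → 2 → 0 → 8 → 6 → 7 → 9 → 4.

4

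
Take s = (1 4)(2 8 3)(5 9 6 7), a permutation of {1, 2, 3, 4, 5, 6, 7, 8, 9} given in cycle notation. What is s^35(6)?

6 lies in the 4-cycle (5 9 6 7).
Since the cycle has length 4, s^35 acts on it the same as s^3 (35 mod 4 = 3).
Advancing 3 steps from 6: 6 → 7 → 5 → 9.

9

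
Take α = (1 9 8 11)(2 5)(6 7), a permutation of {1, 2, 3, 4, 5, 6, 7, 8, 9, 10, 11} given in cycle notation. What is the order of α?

4

The cycle type of α is (4, 2, 2, 1, 1, 1).
The order of α is the least common multiple of its cycle lengths: lcm(4, 2, 2) = 4.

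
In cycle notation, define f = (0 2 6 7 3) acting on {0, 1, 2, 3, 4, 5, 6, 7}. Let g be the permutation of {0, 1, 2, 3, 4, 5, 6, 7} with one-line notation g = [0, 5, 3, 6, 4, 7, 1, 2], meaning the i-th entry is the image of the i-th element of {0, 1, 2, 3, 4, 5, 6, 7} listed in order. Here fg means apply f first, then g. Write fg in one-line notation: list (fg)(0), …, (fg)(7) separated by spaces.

(fg)(x) = g(f(x)). Computing each image: g(f(0)) = g(2) = 3, g(f(1)) = g(1) = 5, g(f(2)) = g(6) = 1, g(f(3)) = g(0) = 0, g(f(4)) = g(4) = 4, g(f(5)) = g(5) = 7, g(f(6)) = g(7) = 2, g(f(7)) = g(3) = 6.
Hence fg = [3 5 1 0 4 7 2 6].

3 5 1 0 4 7 2 6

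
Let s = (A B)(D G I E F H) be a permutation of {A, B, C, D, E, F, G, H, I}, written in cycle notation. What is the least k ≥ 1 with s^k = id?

6

The cycle type of s is (6, 2, 1).
Since disjoint cycles commute, ord(s) = lcm(6, 2) = 6.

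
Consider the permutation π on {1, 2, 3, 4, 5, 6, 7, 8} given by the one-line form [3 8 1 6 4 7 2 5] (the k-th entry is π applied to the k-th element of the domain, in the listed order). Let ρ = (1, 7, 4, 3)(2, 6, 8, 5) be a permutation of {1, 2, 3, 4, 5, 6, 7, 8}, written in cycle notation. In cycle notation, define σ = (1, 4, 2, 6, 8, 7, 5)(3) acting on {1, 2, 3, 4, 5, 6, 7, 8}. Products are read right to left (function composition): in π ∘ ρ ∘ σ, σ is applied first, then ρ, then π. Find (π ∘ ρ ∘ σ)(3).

3

Apply the permutations in order: σ(3) = 3, then ρ(3) = 1, then π(1) = 3. So (π ∘ ρ ∘ σ)(3) = 3.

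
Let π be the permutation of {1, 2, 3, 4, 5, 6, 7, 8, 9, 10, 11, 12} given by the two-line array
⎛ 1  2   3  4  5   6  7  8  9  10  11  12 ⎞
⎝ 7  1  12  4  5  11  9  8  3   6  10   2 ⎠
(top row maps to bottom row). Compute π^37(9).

Tracing 9 → 3 → … returns to 9 after 6 steps, so 9 lies in a 6-cycle (1 7 9 3 12 2).
On a 6-cycle, π^6 is the identity, so π^37 = π^1 there (37 ≡ 1 mod 6).
Stepping 1 place around the cycle: 9 → 3.

3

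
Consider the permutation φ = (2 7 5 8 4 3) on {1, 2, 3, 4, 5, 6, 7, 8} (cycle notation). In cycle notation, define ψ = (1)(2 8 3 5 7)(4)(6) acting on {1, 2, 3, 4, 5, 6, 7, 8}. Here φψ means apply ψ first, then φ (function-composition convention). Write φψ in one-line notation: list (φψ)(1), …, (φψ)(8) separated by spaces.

Chase each element through ψ then φ: 1 → 1 → 1; 2 → 8 → 4; 3 → 5 → 8; 4 → 4 → 3; 5 → 7 → 5; 6 → 6 → 6; 7 → 2 → 7; 8 → 3 → 2.
So φψ in one-line form is 1 4 8 3 5 6 7 2.

1 4 8 3 5 6 7 2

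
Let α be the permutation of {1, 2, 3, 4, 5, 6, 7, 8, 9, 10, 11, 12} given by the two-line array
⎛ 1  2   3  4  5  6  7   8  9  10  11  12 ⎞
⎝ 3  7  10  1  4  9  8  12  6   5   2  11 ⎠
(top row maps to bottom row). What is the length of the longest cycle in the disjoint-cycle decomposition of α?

5

Decomposing into disjoint cycles gives (1 3 10 5 4)(2 7 8 12 11)(6 9); the longest has length 5.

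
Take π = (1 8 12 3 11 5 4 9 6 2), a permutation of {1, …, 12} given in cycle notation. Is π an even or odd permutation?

odd

The cycle lengths are 10, 1, 1.
A cycle is odd iff its length is even; π has 1 even-length cycle, so sgn(π) = (−1)^1 and π is odd.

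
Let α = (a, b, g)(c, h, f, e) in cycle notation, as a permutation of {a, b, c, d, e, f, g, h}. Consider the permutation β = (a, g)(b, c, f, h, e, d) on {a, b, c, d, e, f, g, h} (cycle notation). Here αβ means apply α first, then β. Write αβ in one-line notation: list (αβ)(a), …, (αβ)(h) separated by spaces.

c a e b f d g h

Chase each element through α then β: a → b → c; b → g → a; c → h → e; d → d → b; e → c → f; f → e → d; g → a → g; h → f → h.
Collecting the images, αβ = [c a e b f d g h].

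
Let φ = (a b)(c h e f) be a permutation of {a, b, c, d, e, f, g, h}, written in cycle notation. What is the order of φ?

The cycle type of φ is (4, 2, 1, 1).
The order of φ is the least common multiple of its cycle lengths: lcm(4, 2) = 4.

4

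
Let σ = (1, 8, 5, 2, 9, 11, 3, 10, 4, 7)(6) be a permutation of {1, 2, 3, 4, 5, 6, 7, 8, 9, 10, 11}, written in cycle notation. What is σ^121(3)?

10

3 lies in the 10-cycle (1, 8, 5, 2, 9, 11, 3, 10, 4, 7).
Powers repeat with period 10 on this cycle, and 121 mod 10 = 1, so σ^121(3) = σ^1(3).
Stepping 1 place around the cycle: 3 → 10.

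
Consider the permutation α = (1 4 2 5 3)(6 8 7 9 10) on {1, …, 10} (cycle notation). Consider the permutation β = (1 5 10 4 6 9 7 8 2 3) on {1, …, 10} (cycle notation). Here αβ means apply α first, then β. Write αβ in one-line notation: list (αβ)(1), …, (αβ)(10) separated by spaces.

Chase each element through α then β: 1 → 4 → 6; 2 → 5 → 10; 3 → 1 → 5; 4 → 2 → 3; 5 → 3 → 1; 6 → 8 → 2; 7 → 9 → 7; 8 → 7 → 8; 9 → 10 → 4; 10 → 6 → 9.
So αβ in one-line form is 6 10 5 3 1 2 7 8 4 9.

6 10 5 3 1 2 7 8 4 9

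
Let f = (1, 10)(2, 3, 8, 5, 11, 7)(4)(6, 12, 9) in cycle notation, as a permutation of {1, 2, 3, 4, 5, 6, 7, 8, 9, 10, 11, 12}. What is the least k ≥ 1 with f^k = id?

The disjoint cycles have lengths 6, 3, 2, 1.
The order of f is the least common multiple of its cycle lengths: lcm(6, 3, 2) = 6.

6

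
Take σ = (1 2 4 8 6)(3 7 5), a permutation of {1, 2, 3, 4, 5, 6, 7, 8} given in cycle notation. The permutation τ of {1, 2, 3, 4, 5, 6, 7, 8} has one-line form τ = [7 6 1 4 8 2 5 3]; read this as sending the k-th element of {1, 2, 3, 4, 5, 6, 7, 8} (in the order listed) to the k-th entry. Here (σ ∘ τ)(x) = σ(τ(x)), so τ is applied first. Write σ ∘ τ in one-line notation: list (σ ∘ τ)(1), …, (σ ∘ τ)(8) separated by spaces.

Chase each element through τ then σ: 1 → 7 → 5; 2 → 6 → 1; 3 → 1 → 2; 4 → 4 → 8; 5 → 8 → 6; 6 → 2 → 4; 7 → 5 → 3; 8 → 3 → 7.
So σ ∘ τ in one-line form is 5 1 2 8 6 4 3 7.

5 1 2 8 6 4 3 7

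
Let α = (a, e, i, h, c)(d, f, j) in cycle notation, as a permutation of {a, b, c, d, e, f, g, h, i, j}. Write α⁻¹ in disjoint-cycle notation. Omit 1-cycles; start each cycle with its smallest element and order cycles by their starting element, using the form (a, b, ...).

The inverse reverses each cycle.
After reversing and putting each cycle's least element first, α⁻¹ = (a, c, h, i, e)(d, j, f).

(a, c, h, i, e)(d, j, f)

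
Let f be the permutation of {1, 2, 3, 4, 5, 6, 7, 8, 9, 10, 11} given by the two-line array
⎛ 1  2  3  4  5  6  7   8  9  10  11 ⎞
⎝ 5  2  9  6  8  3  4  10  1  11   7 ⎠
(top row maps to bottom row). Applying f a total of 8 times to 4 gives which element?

Tracing 4 → 6 → … returns to 4 after 10 steps, so 4 lies in a 10-cycle (1, 5, 8, 10, 11, 7, 4, 6, 3, 9).
Advancing 8 steps from 4: 4 → 6 → 3 → 9 → 1 → 5 → 8 → 10 → 11.

11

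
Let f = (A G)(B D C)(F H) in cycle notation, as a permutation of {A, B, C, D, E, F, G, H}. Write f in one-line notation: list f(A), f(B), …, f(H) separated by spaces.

Reading each image from the cycles: A↦G, B↦D, C↦B, D↦C, E↦E, F↦H, G↦A, H↦F.
So the one-line form is G D B C E H A F.

G D B C E H A F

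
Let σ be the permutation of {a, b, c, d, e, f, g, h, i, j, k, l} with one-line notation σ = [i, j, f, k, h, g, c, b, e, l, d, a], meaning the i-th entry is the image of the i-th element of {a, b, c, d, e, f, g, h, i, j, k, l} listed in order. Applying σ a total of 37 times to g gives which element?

Tracing g → c → … returns to g after 3 steps, so g lies in a 3-cycle (c f g).
On a 3-cycle, σ^3 is the identity, so σ^37 = σ^1 there (37 ≡ 1 mod 3).
Stepping 1 place around the cycle: g → c.

c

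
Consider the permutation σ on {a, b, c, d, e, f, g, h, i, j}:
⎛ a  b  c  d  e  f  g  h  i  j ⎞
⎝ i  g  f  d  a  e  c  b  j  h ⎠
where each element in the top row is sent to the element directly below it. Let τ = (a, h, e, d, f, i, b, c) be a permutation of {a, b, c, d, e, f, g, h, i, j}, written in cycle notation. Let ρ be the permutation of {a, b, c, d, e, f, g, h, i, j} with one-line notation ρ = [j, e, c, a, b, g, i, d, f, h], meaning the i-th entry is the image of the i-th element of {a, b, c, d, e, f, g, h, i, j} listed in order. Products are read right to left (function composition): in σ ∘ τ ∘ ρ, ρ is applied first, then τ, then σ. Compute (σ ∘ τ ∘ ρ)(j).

(σ ∘ τ ∘ ρ)(j) = σ(τ(ρ(j))). ρ(j) = h, then τ(h) = e, then σ(e) = a, so the result is a.

a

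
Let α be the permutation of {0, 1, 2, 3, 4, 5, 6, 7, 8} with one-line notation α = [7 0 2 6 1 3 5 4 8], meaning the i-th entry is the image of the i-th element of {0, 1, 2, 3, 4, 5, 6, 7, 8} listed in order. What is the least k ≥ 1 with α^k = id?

12

Decomposing into disjoint cycles gives cycle lengths 4, 3, 1, 1.
The order of α is the least common multiple of its cycle lengths: lcm(4, 3) = 12.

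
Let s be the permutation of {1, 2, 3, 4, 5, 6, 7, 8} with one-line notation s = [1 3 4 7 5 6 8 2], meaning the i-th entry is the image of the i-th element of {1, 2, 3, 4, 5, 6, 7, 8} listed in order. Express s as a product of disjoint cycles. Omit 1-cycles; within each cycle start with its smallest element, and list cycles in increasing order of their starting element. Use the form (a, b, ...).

(2, 3, 4, 7, 8)

Iterating s from 2 gives 2 → 3 → 4 → 7 → 8 → 2; that is the 5-cycle (2, 3, 4, 7, 8).
Repeating from the next unused element and collecting all non-trivial cycles gives (2, 3, 4, 7, 8).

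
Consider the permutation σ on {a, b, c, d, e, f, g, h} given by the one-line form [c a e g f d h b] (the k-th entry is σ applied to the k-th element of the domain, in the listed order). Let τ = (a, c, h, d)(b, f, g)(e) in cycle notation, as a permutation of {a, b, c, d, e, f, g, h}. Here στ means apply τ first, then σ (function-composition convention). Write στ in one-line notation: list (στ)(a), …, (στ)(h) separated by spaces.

(στ)(x) = σ(τ(x)). Computing each image: σ(τ(a)) = σ(c) = e, σ(τ(b)) = σ(f) = d, σ(τ(c)) = σ(h) = b, σ(τ(d)) = σ(a) = c, σ(τ(e)) = σ(e) = f, σ(τ(f)) = σ(g) = h, σ(τ(g)) = σ(b) = a, σ(τ(h)) = σ(d) = g.
Hence στ = [e d b c f h a g].

e d b c f h a g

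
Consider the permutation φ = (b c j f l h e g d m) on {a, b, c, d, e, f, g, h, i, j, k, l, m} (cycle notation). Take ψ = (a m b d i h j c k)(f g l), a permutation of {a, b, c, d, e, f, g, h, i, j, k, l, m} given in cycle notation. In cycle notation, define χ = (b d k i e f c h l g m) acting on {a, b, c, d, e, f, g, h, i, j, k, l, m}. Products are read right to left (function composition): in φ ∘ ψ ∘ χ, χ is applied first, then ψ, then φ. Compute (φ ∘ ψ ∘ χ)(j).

Chase j: χ(j) = j; ψ(j) = c; φ(c) = j. Hence (φ ∘ ψ ∘ χ)(j) = j.

j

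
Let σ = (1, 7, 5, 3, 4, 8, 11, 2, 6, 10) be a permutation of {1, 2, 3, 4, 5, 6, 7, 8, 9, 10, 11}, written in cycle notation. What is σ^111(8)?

11

8 lies in the 10-cycle (1, 7, 5, 3, 4, 8, 11, 2, 6, 10).
Since the cycle has length 10, σ^111 acts on it the same as σ^1 (111 mod 10 = 1).
Advancing 1 step from 8: 8 → 11.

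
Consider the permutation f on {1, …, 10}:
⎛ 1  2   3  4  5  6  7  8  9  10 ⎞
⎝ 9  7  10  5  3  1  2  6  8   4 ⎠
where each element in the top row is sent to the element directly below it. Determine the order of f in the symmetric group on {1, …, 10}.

4

Writing f as disjoint cycles, the cycle lengths are 4, 4, 2.
The order is lcm(4, 4, 2) = 4.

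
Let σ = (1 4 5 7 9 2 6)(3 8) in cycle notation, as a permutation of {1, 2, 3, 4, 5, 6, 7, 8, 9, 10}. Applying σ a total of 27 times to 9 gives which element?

9 lies in the 7-cycle (1 4 5 7 9 2 6).
On a 7-cycle, σ^7 is the identity, so σ^27 = σ^6 there (27 ≡ 6 mod 7).
Stepping 6 places around the cycle: 9 → 2 → 6 → 1 → 4 → 5 → 7.

7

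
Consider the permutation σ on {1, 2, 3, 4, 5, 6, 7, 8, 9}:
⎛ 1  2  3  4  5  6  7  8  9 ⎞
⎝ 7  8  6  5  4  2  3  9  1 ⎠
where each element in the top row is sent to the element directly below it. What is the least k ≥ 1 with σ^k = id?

The disjoint-cycle form of σ has cycle lengths 7, 2.
The order of σ is the least common multiple of its cycle lengths: lcm(7, 2) = 14.

14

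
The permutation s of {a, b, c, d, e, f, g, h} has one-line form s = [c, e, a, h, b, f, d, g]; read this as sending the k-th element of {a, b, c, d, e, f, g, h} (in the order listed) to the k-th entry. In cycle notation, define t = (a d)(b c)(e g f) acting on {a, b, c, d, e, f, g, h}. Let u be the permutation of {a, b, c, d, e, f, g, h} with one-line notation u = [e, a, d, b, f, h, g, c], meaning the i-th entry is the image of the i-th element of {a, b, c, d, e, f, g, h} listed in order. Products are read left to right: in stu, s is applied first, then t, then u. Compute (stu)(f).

Apply the permutations in order: s(f) = f, then t(f) = e, then u(e) = f. So (stu)(f) = f.

f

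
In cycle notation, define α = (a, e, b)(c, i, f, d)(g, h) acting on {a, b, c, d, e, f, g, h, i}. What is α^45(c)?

c lies in the 4-cycle (c, i, f, d).
Powers repeat with period 4 on this cycle, and 45 mod 4 = 1, so α^45(c) = α^1(c).
Advancing 1 step from c: c → i.

i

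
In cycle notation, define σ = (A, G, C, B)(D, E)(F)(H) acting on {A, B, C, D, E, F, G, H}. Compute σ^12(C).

C lies in the 4-cycle (A, G, C, B).
On a 4-cycle, σ^4 is the identity, so σ^12 = σ^0 there (12 ≡ 0 mod 4).
So σ^12(C) = C.

C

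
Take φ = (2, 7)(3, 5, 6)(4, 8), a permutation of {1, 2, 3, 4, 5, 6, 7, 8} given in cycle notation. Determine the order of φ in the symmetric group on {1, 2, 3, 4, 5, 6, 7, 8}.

The cycle type of φ is (3, 2, 2, 1).
Since disjoint cycles commute, ord(φ) = lcm(3, 2, 2) = 6.

6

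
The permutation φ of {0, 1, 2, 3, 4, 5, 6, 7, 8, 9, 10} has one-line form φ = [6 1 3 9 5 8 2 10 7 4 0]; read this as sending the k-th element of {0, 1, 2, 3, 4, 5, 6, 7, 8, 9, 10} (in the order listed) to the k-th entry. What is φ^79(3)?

2

Tracing 3 → 9 → … returns to 3 after 10 steps, so 3 lies in a 10-cycle (0, 6, 2, 3, 9, 4, 5, 8, 7, 10).
Since the cycle has length 10, φ^79 acts on it the same as φ^9 (79 mod 10 = 9).
Stepping 9 places around the cycle: 3 → 9 → 4 → 5 → 8 → 7 → 10 → 0 → 6 → 2.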